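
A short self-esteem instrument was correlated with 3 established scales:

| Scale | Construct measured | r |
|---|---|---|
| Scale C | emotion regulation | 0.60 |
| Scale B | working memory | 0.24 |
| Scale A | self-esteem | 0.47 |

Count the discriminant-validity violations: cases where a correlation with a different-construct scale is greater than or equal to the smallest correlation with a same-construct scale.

1

Convergent (same construct = self-esteem): Scale A.
Smallest convergent = 0.47. Discriminant values: 0.60, 0.24; count ≥ 0.47 → 1.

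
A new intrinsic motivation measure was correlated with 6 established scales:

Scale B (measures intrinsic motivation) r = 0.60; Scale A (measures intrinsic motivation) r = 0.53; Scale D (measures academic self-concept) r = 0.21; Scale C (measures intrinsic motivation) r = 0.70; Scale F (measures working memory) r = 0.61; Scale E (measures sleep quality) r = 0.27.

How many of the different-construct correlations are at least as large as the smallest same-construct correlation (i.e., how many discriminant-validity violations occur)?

Convergent (same construct = intrinsic motivation): Scale B, Scale A, Scale C.
Smallest convergent = 0.53. Discriminant values: 0.21, 0.61, 0.27; count ≥ 0.53 → 1.

1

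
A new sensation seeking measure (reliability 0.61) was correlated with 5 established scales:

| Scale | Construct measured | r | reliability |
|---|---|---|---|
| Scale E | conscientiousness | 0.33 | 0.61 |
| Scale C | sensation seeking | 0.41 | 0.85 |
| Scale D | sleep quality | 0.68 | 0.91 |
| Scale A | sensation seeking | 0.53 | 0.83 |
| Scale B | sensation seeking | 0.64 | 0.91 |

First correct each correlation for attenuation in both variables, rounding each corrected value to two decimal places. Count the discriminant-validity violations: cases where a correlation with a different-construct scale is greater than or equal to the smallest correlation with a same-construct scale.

Disattenuated r (r / √(r_scale · r_new)):
  Scale E (disc): 0.33 / √(0.61·0.61) = 0.54
  Scale C (conv): 0.41 / √(0.85·0.61) = 0.57
  Scale D (disc): 0.68 / √(0.91·0.61) = 0.91
  Scale A (conv): 0.53 / √(0.83·0.61) = 0.74
  Scale B (conv): 0.64 / √(0.91·0.61) = 0.86
Smallest convergent = 0.57. Discriminant values: 0.54, 0.91; count ≥ 0.57 → 1.

1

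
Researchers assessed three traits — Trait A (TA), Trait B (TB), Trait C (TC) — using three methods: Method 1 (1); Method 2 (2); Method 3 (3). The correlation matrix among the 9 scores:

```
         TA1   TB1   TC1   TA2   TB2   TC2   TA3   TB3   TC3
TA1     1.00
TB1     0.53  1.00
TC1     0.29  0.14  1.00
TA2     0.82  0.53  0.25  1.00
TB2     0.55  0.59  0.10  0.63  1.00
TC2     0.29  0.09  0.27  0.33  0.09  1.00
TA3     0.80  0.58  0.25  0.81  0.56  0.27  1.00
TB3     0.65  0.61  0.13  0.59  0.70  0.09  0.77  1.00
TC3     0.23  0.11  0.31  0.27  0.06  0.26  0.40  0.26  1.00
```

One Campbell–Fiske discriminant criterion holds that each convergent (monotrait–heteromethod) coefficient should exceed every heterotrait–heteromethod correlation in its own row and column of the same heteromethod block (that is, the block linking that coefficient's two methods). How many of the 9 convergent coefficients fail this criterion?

3

Each convergent coefficient versus the relevant comparison correlations:
TA (methods 1·2): 0.82 vs {0.55, 0.53, 0.29, 0.25} → pass.
TA (methods 1·3): 0.80 vs {0.65, 0.58, 0.23, 0.25} → pass.
TA (methods 2·3): 0.81 vs {0.59, 0.56, 0.27, 0.27} → pass.
TB (methods 1·2): 0.59 vs {0.53, 0.55, 0.09, 0.10} → pass.
TB (methods 1·3): 0.61 vs {0.58, 0.65, 0.11, 0.13} → fail.
TB (methods 2·3): 0.70 vs {0.56, 0.59, 0.06, 0.09} → pass.
TC (methods 1·2): 0.27 vs {0.25, 0.29, 0.10, 0.09} → fail.
TC (methods 1·3): 0.31 vs {0.25, 0.23, 0.13, 0.11} → pass.
TC (methods 2·3): 0.26 vs {0.27, 0.27, 0.09, 0.06} → fail.
3 of 9 fail.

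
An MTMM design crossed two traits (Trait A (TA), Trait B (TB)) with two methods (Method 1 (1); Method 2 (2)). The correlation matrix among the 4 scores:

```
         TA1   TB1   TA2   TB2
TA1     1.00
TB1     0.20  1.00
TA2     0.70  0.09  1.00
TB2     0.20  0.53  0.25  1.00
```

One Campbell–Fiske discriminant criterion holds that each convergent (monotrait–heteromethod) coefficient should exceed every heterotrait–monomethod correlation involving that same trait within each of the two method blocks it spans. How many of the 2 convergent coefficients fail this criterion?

0

Checking each validity diagonal entry against its comparison values:
TA (methods 1·2): 0.70 vs {0.20, 0.25} → pass.
TB (methods 1·2): 0.53 vs {0.20, 0.25} → pass.
0 of 2 fail.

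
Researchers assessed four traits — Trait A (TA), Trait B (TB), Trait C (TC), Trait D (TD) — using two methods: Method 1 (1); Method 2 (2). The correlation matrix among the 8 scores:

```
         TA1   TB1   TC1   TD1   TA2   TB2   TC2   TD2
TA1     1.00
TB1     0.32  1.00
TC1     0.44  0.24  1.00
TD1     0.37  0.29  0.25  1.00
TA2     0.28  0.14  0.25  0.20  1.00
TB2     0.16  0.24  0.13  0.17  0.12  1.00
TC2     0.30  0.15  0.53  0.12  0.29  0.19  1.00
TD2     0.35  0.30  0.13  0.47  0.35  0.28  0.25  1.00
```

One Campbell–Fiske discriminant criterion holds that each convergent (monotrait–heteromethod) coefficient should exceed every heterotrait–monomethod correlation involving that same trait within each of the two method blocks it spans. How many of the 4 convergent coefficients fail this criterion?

Each convergent coefficient versus the relevant comparison correlations:
TA (methods 1·2): 0.28 vs {0.32, 0.12, 0.44, 0.29, 0.37, 0.35} → fail.
TB (methods 1·2): 0.24 vs {0.32, 0.12, 0.24, 0.19, 0.29, 0.28} → fail.
TC (methods 1·2): 0.53 vs {0.44, 0.29, 0.24, 0.19, 0.25, 0.25} → pass.
TD (methods 1·2): 0.47 vs {0.37, 0.35, 0.29, 0.28, 0.25, 0.25} → pass.
2 of 4 fail.

2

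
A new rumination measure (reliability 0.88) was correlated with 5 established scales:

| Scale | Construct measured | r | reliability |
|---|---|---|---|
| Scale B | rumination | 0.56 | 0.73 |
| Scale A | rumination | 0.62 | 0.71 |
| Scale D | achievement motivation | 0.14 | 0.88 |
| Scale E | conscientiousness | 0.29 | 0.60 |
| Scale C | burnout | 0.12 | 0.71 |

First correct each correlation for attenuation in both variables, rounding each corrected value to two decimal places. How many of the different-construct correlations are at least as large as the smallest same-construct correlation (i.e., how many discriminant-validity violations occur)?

0

Disattenuated r (r / √(r_scale · r_new)):
  Scale B (conv): 0.56 / √(0.73·0.88) = 0.70
  Scale A (conv): 0.62 / √(0.71·0.88) = 0.78
  Scale D (disc): 0.14 / √(0.88·0.88) = 0.16
  Scale E (disc): 0.29 / √(0.60·0.88) = 0.40
  Scale C (disc): 0.12 / √(0.71·0.88) = 0.15
Smallest convergent = 0.70. Discriminant values: 0.16, 0.40, 0.15; count ≥ 0.70 → 0.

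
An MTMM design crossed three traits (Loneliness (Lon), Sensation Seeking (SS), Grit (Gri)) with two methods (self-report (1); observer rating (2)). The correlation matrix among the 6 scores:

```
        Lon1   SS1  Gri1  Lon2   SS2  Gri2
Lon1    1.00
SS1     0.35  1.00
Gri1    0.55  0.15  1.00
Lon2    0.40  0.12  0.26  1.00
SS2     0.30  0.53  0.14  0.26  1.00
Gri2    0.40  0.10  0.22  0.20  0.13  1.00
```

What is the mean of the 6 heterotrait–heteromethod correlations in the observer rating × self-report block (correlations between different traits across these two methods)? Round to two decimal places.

0.22

HTHM values (method 2 × method 1): 0.12, 0.26, 0.30, 0.14, 0.40, 0.10; mean = 1.32/6 = 0.22.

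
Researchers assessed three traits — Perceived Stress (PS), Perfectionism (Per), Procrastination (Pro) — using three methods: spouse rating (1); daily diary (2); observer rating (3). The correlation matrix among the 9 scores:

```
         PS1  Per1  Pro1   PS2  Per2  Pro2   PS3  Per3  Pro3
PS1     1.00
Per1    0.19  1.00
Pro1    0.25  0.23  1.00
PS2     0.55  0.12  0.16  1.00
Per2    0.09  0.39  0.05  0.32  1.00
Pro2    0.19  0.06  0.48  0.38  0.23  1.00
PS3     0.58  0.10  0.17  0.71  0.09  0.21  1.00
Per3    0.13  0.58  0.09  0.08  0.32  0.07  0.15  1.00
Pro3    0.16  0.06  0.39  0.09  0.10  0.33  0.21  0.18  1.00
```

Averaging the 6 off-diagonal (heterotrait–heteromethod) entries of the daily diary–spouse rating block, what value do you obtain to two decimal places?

0.11

HTHM values (method 2 × method 1): 0.12, 0.16, 0.09, 0.05, 0.19, 0.06; mean = 0.67/6 = 0.11.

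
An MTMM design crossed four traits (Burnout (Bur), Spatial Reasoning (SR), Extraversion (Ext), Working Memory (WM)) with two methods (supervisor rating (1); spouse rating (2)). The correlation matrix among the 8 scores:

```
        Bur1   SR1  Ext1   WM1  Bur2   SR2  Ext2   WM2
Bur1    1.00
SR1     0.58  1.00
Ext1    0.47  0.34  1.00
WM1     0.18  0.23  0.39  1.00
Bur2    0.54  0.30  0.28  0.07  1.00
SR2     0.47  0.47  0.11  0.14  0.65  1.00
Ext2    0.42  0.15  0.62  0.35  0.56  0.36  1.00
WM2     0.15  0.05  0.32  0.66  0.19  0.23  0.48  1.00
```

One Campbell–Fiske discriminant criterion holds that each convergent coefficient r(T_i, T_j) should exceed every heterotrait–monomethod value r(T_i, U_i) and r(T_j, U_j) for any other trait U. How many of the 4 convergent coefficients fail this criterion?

Checking each validity diagonal entry against its comparison values:
Bur (methods 1·2): 0.54 vs {0.58, 0.65, 0.47, 0.56, 0.18, 0.19} → fail.
SR (methods 1·2): 0.47 vs {0.58, 0.65, 0.34, 0.36, 0.23, 0.23} → fail.
Ext (methods 1·2): 0.62 vs {0.47, 0.56, 0.34, 0.36, 0.39, 0.48} → pass.
WM (methods 1·2): 0.66 vs {0.18, 0.19, 0.23, 0.23, 0.39, 0.48} → pass.
2 of 4 fail.

2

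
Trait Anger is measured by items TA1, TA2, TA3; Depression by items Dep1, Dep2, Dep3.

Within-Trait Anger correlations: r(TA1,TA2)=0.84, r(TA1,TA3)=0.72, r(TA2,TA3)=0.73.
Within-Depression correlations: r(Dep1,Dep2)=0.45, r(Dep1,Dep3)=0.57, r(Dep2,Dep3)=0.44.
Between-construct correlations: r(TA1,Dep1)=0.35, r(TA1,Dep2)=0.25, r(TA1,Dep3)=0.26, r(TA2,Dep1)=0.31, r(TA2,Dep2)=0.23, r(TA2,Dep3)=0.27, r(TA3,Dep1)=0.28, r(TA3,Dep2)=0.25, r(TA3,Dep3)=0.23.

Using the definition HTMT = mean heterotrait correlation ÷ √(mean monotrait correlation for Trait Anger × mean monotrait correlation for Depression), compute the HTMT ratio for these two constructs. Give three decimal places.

Mean between = 2.43/9 = 0.2700.
Mean within-TA = 2.29/3 = 0.7633; mean within-Dep = 1.46/3 = 0.4867.
Geometric mean = √(0.7633 × 0.4867) = 0.6095.
HTMT = 0.2700 / 0.6095 = 0.443.

0.443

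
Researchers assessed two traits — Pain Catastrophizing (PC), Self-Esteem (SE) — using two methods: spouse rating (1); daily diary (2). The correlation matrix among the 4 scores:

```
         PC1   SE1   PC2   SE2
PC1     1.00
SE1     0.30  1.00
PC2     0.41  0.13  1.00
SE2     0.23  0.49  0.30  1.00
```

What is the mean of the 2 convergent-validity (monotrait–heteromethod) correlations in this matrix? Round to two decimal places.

0.45

Convergent values: 0.41, 0.49; mean = 0.90/2 = 0.45.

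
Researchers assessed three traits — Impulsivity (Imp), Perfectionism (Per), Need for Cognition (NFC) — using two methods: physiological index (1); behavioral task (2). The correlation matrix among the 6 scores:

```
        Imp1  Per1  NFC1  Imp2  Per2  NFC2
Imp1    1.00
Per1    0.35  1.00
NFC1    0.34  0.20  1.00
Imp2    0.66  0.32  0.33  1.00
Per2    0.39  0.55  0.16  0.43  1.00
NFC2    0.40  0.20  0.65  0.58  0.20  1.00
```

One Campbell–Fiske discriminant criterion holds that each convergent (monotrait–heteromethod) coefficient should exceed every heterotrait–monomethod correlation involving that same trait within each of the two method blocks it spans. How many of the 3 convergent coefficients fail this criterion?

Convergent coefficients and their comparison sets:
Imp (methods 1·2): 0.66 vs {0.35, 0.43, 0.34, 0.58} → pass.
Per (methods 1·2): 0.55 vs {0.35, 0.43, 0.20, 0.20} → pass.
NFC (methods 1·2): 0.65 vs {0.34, 0.58, 0.20, 0.20} → pass.
0 of 3 fail.

0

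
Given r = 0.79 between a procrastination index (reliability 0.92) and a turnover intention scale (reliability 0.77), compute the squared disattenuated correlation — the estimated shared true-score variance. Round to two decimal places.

Disattenuated r = 0.79 / √(0.92 × 0.77) = 0.79 / 0.8417 = 0.9386.
Shared true-score variance = 0.9386² = 0.8810 ≈ 0.88.

0.88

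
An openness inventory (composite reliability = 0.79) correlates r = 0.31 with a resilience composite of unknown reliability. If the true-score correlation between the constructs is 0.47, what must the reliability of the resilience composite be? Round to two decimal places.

r_true = r_obs / √(r_xx · r_yy) ⇒ 0.47 = 0.31 / √(0.79 · r_yy).
√(0.79 · r_yy) = 0.31 / 0.47 = 0.6596; 0.79 · r_yy = 0.4351; r_yy = 0.4351 / 0.79 ≈ 0.55.

0.55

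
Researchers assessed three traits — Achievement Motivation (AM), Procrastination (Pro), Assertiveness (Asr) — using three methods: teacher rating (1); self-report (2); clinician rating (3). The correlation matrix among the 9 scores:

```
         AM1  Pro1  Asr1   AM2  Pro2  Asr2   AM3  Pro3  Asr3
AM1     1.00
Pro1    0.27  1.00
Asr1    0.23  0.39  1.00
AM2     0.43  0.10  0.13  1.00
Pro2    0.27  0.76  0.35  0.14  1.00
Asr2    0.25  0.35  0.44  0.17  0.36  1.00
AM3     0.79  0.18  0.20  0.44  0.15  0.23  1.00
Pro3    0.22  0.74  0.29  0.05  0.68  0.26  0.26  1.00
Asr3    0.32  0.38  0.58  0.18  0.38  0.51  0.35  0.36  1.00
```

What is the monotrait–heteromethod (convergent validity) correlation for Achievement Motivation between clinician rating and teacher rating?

0.79

Same trait (AM), different methods: r(AM3, AM1) = 0.79.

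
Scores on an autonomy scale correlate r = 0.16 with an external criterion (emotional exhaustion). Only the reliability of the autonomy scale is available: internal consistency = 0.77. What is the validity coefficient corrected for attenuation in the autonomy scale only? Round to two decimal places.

0.18

Single correction: r_c = r_obs / √r_xx = 0.16 / √0.77 = 0.16 / 0.8775 ≈ 0.18.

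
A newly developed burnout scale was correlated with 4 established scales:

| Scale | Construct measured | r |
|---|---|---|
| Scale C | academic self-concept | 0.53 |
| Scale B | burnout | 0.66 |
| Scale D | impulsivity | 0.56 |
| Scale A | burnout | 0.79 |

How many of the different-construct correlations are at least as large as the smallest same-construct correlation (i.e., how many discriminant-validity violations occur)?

0

Convergent (same construct = burnout): Scale B, Scale A.
Smallest convergent = 0.66. Discriminant values: 0.53, 0.56; count ≥ 0.66 → 0.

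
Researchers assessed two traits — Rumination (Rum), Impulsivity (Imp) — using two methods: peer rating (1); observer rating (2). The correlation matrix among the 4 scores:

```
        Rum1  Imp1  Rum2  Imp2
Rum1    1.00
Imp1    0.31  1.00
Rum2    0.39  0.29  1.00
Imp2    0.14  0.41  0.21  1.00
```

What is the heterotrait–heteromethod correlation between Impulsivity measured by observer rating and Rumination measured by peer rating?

0.14

Different traits and methods: r(Imp2, Rum1) = 0.14.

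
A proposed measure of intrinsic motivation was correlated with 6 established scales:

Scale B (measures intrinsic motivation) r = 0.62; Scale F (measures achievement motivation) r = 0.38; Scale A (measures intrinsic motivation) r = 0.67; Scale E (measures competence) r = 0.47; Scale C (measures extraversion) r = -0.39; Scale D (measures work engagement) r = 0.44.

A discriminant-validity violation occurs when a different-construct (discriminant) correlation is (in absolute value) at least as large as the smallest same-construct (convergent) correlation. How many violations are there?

Convergent (same construct = intrinsic motivation): Scale B, Scale A.
Smallest convergent = 0.62. Discriminant |r|: 0.38, 0.47, 0.39, 0.44; count ≥ 0.62 → 0.

0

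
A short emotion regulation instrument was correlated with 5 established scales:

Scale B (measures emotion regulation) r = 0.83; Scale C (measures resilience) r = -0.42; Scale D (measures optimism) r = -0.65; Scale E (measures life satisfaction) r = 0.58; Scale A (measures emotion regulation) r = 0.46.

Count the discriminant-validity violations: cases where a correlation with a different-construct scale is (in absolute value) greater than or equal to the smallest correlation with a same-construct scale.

2

Convergent (same construct = emotion regulation): Scale B, Scale A.
Smallest convergent = 0.46. Discriminant |r|: 0.42, 0.65, 0.58; count ≥ 0.46 → 2.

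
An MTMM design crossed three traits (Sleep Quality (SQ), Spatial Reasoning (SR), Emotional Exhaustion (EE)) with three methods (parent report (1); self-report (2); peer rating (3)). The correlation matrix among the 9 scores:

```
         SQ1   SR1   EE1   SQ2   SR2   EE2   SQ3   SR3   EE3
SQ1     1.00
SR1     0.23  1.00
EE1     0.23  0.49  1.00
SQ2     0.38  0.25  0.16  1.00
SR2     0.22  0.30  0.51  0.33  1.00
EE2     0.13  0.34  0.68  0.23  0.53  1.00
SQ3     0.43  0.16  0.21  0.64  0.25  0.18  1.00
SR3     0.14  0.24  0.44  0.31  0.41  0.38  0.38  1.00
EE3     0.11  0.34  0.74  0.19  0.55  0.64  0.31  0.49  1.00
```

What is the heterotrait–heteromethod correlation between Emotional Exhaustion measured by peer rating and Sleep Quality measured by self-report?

Different traits and methods: r(EE3, SQ2) = 0.19.

0.19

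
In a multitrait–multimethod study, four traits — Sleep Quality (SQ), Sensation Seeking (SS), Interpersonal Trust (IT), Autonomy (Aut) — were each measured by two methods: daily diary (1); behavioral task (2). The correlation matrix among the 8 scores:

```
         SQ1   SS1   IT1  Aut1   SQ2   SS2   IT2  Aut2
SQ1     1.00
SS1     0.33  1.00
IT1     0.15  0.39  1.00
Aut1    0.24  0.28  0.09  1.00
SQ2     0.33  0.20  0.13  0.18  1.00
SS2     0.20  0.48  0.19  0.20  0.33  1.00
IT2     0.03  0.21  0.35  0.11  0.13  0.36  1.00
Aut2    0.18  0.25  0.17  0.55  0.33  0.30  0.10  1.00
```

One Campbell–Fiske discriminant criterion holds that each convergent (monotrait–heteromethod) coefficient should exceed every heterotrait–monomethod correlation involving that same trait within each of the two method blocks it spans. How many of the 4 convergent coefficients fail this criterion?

2

Convergent coefficients and their comparison sets:
SQ (methods 1·2): 0.33 vs {0.33, 0.33, 0.15, 0.13, 0.24, 0.33} → fail.
SS (methods 1·2): 0.48 vs {0.33, 0.33, 0.39, 0.36, 0.28, 0.30} → pass.
IT (methods 1·2): 0.35 vs {0.15, 0.13, 0.39, 0.36, 0.09, 0.10} → fail.
Aut (methods 1·2): 0.55 vs {0.24, 0.33, 0.28, 0.30, 0.09, 0.10} → pass.
2 of 4 fail.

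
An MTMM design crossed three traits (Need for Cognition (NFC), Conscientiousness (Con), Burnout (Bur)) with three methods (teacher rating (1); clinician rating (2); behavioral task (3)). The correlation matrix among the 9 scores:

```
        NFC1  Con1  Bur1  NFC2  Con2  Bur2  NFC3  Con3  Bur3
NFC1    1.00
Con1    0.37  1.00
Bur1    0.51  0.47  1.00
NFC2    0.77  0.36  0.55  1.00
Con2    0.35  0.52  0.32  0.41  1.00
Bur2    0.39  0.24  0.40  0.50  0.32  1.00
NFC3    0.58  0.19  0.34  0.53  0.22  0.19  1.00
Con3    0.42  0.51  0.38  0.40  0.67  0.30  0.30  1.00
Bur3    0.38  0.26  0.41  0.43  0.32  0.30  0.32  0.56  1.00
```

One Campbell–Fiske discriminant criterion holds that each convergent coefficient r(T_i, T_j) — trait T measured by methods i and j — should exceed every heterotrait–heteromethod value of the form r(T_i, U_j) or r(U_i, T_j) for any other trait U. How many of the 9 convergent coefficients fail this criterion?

Convergent coefficients and their comparison sets:
NFC (methods 1·2): 0.77 vs {0.35, 0.36, 0.39, 0.55} → pass.
NFC (methods 1·3): 0.58 vs {0.42, 0.19, 0.38, 0.34} → pass.
NFC (methods 2·3): 0.53 vs {0.40, 0.22, 0.43, 0.19} → pass.
Con (methods 1·2): 0.52 vs {0.36, 0.35, 0.24, 0.32} → pass.
Con (methods 1·3): 0.51 vs {0.19, 0.42, 0.26, 0.38} → pass.
Con (methods 2·3): 0.67 vs {0.22, 0.40, 0.32, 0.30} → pass.
Bur (methods 1·2): 0.40 vs {0.55, 0.39, 0.32, 0.24} → fail.
Bur (methods 1·3): 0.41 vs {0.34, 0.38, 0.38, 0.26} → pass.
Bur (methods 2·3): 0.30 vs {0.19, 0.43, 0.30, 0.32} → fail.
2 of 9 fail.

2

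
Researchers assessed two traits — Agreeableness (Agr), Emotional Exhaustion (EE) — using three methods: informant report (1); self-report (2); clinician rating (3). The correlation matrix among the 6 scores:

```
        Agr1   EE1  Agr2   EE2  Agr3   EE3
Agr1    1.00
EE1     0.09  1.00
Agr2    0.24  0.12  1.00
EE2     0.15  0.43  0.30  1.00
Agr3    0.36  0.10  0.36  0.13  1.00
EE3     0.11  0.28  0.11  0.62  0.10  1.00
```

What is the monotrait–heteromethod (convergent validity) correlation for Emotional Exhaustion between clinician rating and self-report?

0.62

Same trait (EE), different methods: r(EE3, EE2) = 0.62.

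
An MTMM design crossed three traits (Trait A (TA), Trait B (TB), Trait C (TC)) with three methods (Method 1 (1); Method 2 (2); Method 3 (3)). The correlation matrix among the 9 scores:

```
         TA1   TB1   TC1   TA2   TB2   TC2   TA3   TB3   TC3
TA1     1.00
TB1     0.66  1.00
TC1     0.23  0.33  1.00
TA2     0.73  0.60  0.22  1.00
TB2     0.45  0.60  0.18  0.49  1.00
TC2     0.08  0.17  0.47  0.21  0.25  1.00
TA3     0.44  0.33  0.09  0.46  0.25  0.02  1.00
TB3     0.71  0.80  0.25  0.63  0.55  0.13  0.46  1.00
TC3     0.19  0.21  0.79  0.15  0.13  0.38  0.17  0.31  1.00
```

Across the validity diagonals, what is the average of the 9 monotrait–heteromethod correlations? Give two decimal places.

Convergent values: 0.73, 0.44, 0.46, 0.60, 0.80, 0.55, 0.47, 0.79, 0.38; mean = 5.22/9 = 0.58.

0.58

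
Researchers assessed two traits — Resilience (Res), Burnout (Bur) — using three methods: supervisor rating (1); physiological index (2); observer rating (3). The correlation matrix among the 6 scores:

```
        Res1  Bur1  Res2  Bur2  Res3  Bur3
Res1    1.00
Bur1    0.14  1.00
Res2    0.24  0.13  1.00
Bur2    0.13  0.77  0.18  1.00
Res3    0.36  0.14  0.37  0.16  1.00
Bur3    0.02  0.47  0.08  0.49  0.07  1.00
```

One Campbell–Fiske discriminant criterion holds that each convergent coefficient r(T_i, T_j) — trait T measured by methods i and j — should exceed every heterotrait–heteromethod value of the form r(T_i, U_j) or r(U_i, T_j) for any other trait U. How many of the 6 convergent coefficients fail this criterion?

0

Each convergent coefficient versus the relevant comparison correlations:
Res (methods 1·2): 0.24 vs {0.13, 0.13} → pass.
Res (methods 1·3): 0.36 vs {0.02, 0.14} → pass.
Res (methods 2·3): 0.37 vs {0.08, 0.16} → pass.
Bur (methods 1·2): 0.77 vs {0.13, 0.13} → pass.
Bur (methods 1·3): 0.47 vs {0.14, 0.02} → pass.
Bur (methods 2·3): 0.49 vs {0.16, 0.08} → pass.
0 of 6 fail.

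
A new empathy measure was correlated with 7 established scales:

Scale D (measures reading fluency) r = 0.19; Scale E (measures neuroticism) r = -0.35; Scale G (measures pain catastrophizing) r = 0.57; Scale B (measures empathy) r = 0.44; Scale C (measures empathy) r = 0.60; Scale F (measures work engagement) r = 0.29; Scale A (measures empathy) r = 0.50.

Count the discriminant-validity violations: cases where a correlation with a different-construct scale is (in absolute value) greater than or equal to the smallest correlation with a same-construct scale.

1

Convergent (same construct = empathy): Scale B, Scale C, Scale A.
Smallest convergent = 0.44. Discriminant |r|: 0.19, 0.35, 0.57, 0.29; count ≥ 0.44 → 1.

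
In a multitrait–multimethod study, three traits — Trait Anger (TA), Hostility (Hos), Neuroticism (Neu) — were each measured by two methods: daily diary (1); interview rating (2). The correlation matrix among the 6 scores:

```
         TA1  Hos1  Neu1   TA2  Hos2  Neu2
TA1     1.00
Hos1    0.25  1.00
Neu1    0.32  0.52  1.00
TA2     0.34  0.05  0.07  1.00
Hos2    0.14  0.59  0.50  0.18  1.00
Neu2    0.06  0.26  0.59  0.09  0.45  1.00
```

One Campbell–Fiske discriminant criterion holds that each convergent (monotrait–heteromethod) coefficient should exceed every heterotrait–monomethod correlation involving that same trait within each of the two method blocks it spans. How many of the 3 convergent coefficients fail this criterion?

Each convergent coefficient versus the relevant comparison correlations:
TA (methods 1·2): 0.34 vs {0.25, 0.18, 0.32, 0.09} → pass.
Hos (methods 1·2): 0.59 vs {0.25, 0.18, 0.52, 0.45} → pass.
Neu (methods 1·2): 0.59 vs {0.32, 0.09, 0.52, 0.45} → pass.
0 of 3 fail.

0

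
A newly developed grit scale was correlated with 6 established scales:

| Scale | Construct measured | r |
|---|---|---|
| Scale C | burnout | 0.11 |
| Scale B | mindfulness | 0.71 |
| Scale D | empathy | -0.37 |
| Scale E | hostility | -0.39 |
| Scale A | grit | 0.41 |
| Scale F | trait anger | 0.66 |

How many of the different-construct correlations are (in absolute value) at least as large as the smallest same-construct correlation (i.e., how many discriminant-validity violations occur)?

2

Convergent (same construct = grit): Scale A.
Smallest convergent = 0.41. Discriminant |r|: 0.11, 0.71, 0.37, 0.39, 0.66; count ≥ 0.41 → 2.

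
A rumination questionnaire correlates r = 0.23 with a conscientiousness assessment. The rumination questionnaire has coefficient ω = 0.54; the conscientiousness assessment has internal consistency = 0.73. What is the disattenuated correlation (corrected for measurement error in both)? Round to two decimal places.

r_true = r_obs / √(r_xx · r_yy) = 0.23 / √(0.54 × 0.73) = 0.23 / √0.3942 = 0.23 / 0.6279 ≈ 0.37.

0.37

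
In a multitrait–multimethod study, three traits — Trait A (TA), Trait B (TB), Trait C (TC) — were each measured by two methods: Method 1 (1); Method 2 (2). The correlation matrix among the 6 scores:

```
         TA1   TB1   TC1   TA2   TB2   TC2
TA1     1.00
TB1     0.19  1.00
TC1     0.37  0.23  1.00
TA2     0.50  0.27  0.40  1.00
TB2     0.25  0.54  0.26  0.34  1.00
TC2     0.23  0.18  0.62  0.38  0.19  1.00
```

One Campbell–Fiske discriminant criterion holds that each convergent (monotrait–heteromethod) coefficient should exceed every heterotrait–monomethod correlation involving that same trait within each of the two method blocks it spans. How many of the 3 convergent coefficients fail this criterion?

0

Checking each validity diagonal entry against its comparison values:
TA (methods 1·2): 0.50 vs {0.19, 0.34, 0.37, 0.38} → pass.
TB (methods 1·2): 0.54 vs {0.19, 0.34, 0.23, 0.19} → pass.
TC (methods 1·2): 0.62 vs {0.37, 0.38, 0.23, 0.19} → pass.
0 of 3 fail.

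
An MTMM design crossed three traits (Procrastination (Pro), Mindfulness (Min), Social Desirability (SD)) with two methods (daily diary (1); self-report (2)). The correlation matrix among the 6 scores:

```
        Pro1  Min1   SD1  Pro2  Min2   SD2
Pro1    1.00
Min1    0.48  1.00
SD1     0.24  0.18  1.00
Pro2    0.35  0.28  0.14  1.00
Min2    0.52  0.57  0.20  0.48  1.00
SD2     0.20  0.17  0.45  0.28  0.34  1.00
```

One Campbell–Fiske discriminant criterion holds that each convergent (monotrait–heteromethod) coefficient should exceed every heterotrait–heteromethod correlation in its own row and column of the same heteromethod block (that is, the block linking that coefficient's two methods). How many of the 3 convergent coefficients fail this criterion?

Each convergent coefficient versus the relevant comparison correlations:
Pro (methods 1·2): 0.35 vs {0.52, 0.28, 0.20, 0.14} → fail.
Min (methods 1·2): 0.57 vs {0.28, 0.52, 0.17, 0.20} → pass.
SD (methods 1·2): 0.45 vs {0.14, 0.20, 0.20, 0.17} → pass.
1 of 3 fail.

1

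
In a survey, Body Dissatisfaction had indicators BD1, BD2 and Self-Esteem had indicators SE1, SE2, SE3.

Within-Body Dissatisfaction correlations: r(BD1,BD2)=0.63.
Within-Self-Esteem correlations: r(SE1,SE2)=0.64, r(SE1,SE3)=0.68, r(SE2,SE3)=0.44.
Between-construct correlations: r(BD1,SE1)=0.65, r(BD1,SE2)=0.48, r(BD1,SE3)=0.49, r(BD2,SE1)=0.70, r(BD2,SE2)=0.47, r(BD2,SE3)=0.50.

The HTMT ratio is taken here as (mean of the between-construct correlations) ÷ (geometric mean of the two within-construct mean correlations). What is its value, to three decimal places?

0.902

Mean heterotrait r = 3.29/6 = 0.5483.
Mean within-BD = 0.63/1 = 0.6300; mean within-SE = 1.76/3 = 0.5867.
Geometric mean = √(0.6300 × 0.5867) = 0.6080.
HTMT = 0.5483 / 0.6080 = 0.902.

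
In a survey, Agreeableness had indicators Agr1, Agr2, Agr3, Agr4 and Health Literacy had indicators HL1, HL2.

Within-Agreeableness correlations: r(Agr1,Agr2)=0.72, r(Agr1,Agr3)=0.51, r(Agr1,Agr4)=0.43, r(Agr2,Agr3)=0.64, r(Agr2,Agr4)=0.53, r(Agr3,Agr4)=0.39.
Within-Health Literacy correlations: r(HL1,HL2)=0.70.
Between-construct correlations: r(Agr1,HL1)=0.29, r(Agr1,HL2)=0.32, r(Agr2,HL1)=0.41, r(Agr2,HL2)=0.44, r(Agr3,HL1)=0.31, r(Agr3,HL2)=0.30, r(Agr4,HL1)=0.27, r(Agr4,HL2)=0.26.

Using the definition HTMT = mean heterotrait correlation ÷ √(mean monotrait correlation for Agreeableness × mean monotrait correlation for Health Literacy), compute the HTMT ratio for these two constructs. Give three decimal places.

Mean heterotrait r = 2.60/8 = 0.3250.
Mean within-Agr = 3.22/6 = 0.5367; mean within-HL = 0.70/1 = 0.7000.
Geometric mean = √(0.5367 × 0.7000) = 0.6129.
HTMT = 0.3250 / 0.6129 = 0.530.

0.530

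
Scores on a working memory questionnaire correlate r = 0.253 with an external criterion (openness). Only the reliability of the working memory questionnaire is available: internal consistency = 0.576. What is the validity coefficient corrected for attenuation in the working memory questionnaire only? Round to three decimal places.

0.333

Single correction: r_c = r_obs / √r_xx = 0.253 / √0.576 = 0.253 / 0.7589 ≈ 0.333.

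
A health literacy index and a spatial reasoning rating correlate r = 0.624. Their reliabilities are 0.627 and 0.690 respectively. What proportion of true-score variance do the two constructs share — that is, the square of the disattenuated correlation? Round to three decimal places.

0.900

Disattenuated r = 0.624 / √(0.627 × 0.690) = 0.624 / 0.6577 = 0.9488.
Shared true-score variance = 0.9488² = 0.9002 ≈ 0.900.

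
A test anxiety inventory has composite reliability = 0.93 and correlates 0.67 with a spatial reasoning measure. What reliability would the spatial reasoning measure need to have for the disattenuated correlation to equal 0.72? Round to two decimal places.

r_true = r_obs / √(r_xx · r_yy) ⇒ 0.72 = 0.67 / √(0.93 · r_yy).
√(0.93 · r_yy) = 0.67 / 0.72 = 0.9306; 0.93 · r_yy = 0.8660; r_yy = 0.8660 / 0.93 ≈ 0.93.

0.93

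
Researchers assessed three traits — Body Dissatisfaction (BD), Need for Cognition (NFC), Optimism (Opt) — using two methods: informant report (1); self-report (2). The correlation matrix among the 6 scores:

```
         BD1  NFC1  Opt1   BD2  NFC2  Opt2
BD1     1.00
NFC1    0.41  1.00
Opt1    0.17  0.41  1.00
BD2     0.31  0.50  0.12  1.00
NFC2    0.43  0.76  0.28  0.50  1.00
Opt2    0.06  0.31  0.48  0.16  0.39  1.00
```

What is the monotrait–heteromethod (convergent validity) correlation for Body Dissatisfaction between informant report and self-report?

0.31

Same trait (BD), different methods: r(BD1, BD2) = 0.31.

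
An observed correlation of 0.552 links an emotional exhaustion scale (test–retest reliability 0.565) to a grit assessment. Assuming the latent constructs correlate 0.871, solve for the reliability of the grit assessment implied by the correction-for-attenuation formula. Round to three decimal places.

r_true = r_obs / √(r_xx · r_yy) ⇒ 0.871 = 0.552 / √(0.565 · r_yy).
√(0.565 · r_yy) = 0.552 / 0.871 = 0.6338; 0.565 · r_yy = 0.4017; r_yy = 0.4017 / 0.565 ≈ 0.711.

0.711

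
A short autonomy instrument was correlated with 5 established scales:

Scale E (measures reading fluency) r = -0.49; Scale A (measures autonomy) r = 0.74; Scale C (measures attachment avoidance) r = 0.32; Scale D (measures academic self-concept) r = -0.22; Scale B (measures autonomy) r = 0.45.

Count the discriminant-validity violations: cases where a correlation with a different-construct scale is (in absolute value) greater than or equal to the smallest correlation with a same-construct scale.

Convergent (same construct = autonomy): Scale A, Scale B.
Smallest convergent = 0.45. Discriminant |r|: 0.49, 0.32, 0.22; count ≥ 0.45 → 1.

1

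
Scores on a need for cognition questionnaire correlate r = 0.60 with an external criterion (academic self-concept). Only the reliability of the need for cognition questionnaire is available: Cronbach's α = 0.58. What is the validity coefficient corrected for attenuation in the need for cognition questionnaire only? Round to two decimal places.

0.79

Single correction: r_c = r_obs / √r_xx = 0.60 / √0.58 = 0.60 / 0.7616 ≈ 0.79.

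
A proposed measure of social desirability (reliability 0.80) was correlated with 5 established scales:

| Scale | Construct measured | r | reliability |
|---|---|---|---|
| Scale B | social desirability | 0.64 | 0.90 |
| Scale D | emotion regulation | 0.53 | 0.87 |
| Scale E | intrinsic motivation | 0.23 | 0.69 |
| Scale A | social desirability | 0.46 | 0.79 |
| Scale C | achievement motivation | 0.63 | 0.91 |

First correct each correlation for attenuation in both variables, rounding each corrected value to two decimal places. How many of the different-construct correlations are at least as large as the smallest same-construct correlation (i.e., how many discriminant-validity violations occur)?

Disattenuated r (r / √(r_scale · r_new)):
  Scale B (conv): 0.64 / √(0.90·0.80) = 0.75
  Scale D (disc): 0.53 / √(0.87·0.80) = 0.64
  Scale E (disc): 0.23 / √(0.69·0.80) = 0.31
  Scale A (conv): 0.46 / √(0.79·0.80) = 0.58
  Scale C (disc): 0.63 / √(0.91·0.80) = 0.74
Smallest convergent = 0.58. Discriminant values: 0.64, 0.31, 0.74; count ≥ 0.58 → 2.

2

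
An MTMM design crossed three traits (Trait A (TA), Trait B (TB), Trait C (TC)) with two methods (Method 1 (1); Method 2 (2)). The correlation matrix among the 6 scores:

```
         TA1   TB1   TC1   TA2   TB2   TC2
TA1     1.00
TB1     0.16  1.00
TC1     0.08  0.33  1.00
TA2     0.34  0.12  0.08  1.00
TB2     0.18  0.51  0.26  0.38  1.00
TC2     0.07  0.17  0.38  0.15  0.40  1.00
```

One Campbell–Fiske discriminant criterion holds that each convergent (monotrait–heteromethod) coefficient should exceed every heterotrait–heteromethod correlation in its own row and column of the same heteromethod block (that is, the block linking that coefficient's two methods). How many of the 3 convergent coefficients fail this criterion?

Convergent coefficients and their comparison sets:
TA (methods 1·2): 0.34 vs {0.18, 0.12, 0.07, 0.08} → pass.
TB (methods 1·2): 0.51 vs {0.12, 0.18, 0.17, 0.26} → pass.
TC (methods 1·2): 0.38 vs {0.08, 0.07, 0.26, 0.17} → pass.
0 of 3 fail.

0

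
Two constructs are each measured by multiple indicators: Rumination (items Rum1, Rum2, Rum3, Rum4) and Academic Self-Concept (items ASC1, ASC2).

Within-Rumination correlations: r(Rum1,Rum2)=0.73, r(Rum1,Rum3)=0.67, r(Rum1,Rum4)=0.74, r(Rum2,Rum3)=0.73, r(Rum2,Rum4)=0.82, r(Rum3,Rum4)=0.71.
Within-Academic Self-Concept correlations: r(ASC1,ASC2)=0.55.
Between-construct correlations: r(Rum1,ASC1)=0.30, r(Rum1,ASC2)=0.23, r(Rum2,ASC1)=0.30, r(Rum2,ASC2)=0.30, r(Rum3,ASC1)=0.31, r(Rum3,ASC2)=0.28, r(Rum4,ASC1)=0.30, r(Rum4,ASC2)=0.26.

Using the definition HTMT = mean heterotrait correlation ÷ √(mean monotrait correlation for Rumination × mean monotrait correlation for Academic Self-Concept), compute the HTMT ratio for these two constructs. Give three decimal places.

0.449

Mean between = 2.28/8 = 0.2850.
Mean within-Rum = 4.40/6 = 0.7333; mean within-ASC = 0.55/1 = 0.5500.
Geometric mean = √(0.7333 × 0.5500) = 0.6351.
HTMT = 0.2850 / 0.6351 = 0.449.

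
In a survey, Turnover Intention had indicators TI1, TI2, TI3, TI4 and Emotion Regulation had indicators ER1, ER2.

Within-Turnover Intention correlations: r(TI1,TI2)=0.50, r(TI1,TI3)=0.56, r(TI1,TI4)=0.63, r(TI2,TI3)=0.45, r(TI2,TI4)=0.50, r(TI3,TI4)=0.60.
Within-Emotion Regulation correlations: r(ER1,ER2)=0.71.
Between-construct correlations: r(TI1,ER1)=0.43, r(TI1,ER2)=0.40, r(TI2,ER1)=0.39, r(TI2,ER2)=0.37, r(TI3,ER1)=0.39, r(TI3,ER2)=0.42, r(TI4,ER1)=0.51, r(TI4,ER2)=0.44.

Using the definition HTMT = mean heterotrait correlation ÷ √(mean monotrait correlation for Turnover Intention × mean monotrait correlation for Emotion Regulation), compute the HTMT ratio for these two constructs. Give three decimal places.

Mean heterotrait r = 3.35/8 = 0.4188.
Mean within-TI = 3.24/6 = 0.5400; mean within-ER = 0.71/1 = 0.7100.
Geometric mean = √(0.5400 × 0.7100) = 0.6192.
HTMT = 0.4188 / 0.6192 = 0.676.

0.676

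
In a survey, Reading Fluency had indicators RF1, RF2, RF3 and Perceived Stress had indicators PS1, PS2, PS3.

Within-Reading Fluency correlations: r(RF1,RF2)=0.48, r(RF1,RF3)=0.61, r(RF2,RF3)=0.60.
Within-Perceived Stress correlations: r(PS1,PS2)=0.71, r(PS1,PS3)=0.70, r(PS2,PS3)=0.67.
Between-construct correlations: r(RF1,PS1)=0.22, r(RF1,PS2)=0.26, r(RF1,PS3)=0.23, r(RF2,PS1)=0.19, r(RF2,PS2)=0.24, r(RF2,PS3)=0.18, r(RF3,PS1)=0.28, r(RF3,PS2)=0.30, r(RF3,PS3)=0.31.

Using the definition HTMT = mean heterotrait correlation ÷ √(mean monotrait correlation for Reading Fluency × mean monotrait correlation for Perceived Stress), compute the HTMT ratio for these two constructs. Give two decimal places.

0.39

Mean heterotrait r = 2.21/9 = 0.2456.
Mean within-RF = 1.69/3 = 0.5633; mean within-PS = 2.08/3 = 0.6933.
Geometric mean = √(0.5633 × 0.6933) = 0.6249.
HTMT = 0.2456 / 0.6249 = 0.39.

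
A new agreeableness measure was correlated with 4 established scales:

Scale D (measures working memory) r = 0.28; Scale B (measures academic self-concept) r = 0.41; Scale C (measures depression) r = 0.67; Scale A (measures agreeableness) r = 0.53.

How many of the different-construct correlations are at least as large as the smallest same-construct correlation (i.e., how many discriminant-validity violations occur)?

1

Convergent (same construct = agreeableness): Scale A.
Smallest convergent = 0.53. Discriminant values: 0.28, 0.41, 0.67; count ≥ 0.53 → 1.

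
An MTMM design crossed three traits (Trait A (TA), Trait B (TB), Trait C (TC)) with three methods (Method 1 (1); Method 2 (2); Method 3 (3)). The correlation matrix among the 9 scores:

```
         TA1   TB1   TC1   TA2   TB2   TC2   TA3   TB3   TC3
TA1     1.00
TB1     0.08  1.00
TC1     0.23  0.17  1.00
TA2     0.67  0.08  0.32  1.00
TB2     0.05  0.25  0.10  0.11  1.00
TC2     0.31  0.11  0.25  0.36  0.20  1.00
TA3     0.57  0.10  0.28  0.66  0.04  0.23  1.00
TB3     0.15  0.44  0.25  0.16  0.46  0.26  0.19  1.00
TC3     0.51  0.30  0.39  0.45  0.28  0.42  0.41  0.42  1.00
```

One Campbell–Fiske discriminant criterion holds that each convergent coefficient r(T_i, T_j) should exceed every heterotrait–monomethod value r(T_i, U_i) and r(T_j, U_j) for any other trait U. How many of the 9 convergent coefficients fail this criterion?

3

Each convergent coefficient versus the relevant comparison correlations:
TA (methods 1·2): 0.67 vs {0.08, 0.11, 0.23, 0.36} → pass.
TA (methods 1·3): 0.57 vs {0.08, 0.19, 0.23, 0.41} → pass.
TA (methods 2·3): 0.66 vs {0.11, 0.19, 0.36, 0.41} → pass.
TB (methods 1·2): 0.25 vs {0.08, 0.11, 0.17, 0.20} → pass.
TB (methods 1·3): 0.44 vs {0.08, 0.19, 0.17, 0.42} → pass.
TB (methods 2·3): 0.46 vs {0.11, 0.19, 0.20, 0.42} → pass.
TC (methods 1·2): 0.25 vs {0.23, 0.36, 0.17, 0.20} → fail.
TC (methods 1·3): 0.39 vs {0.23, 0.41, 0.17, 0.42} → fail.
TC (methods 2·3): 0.42 vs {0.36, 0.41, 0.20, 0.42} → fail.
3 of 9 fail.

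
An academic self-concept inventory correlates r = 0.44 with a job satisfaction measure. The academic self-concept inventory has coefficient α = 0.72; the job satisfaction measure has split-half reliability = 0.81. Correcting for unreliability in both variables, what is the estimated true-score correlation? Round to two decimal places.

r_true = r_obs / √(r_xx · r_yy) = 0.44 / √(0.72 × 0.81) = 0.44 / √0.5832 = 0.44 / 0.7637 ≈ 0.58.

0.58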